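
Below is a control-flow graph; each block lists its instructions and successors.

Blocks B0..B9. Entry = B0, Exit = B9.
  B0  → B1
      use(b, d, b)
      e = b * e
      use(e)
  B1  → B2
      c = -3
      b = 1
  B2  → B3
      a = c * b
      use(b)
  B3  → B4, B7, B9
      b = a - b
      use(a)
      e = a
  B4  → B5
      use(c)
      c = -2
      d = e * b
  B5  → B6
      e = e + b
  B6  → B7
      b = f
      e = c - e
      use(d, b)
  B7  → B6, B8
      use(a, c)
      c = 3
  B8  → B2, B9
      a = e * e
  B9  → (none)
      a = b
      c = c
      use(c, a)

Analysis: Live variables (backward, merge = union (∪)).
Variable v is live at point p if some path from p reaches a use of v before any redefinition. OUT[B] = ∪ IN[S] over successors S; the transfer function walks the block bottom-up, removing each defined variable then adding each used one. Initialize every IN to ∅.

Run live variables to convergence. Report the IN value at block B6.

Per-block solution:
  B0:   IN={b, d, e, f}   OUT={d, f}
  B1:   IN={d, f}   OUT={b, c, d, f}
  B2:   IN={b, c, d, f}   OUT={a, b, c, d, f}
  B3:   IN={a, b, c, d, f}   OUT={a, b, c, d, e, f}
  B4:   IN={a, b, c, e, f}   OUT={a, b, c, d, e, f}
  B5:   IN={a, b, c, d, e, f}   OUT={a, c, d, e, f}
  B6:   IN={a, c, d, e, f}   OUT={a, b, c, d, e, f}
  B7:   IN={a, b, c, d, e, f}   OUT={a, b, c, d, e, f}
  B8:   IN={b, c, d, e, f}   OUT={b, c, d, f}
  B9:   IN={b, c}   OUT={}

Merge at B6: OUT[B6] = IN[B7] = {a, b, c, d, e, f}
Applying B6's transfer function to that OUT value gives IN[B6] (row B6 above).

Answer: {a, c, d, e, f}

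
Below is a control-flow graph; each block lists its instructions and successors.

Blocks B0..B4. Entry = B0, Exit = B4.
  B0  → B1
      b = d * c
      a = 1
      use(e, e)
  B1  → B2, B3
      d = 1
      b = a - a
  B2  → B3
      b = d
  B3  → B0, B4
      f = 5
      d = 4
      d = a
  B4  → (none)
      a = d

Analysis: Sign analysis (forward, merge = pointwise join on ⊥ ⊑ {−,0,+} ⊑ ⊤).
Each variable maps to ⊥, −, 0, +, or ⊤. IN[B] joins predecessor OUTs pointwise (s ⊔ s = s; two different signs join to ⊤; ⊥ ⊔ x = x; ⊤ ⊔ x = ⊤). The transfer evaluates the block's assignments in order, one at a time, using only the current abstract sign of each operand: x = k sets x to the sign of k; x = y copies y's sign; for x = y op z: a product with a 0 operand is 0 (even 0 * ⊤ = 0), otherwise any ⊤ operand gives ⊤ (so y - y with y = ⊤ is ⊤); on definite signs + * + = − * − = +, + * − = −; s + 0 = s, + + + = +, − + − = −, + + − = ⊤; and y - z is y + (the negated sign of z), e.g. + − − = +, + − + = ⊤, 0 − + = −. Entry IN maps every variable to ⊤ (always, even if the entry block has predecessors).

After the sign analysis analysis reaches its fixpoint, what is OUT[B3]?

Answer: {a: +, b: ⊤, c: ⊤, d: +, e: ⊤, f: +}

Trace:
Converged values:
  B0: | IN=(all ⊤) | OUT={a:+; rest ⊤}
  B1: | IN={a:+; rest ⊤} | OUT={a:+, d:+; rest ⊤}
  B2: | IN={a:+, d:+; rest ⊤} | OUT={a:+, b:+, d:+; rest ⊤}
  B3: | IN={a:+, d:+; rest ⊤} | OUT={a:+, d:+, f:+; rest ⊤}
  B4: | IN={a:+, d:+, f:+; rest ⊤} | OUT={a:+, d:+, f:+; rest ⊤}

Merge at B3: IN[B3] = OUT[B1] ⊔ OUT[B2] = {a: +, b: ⊤, c: ⊤, d: +, e: ⊤, f: ⊤}
Applying B3's transfer function to that IN value gives OUT[B3] (row B3 above).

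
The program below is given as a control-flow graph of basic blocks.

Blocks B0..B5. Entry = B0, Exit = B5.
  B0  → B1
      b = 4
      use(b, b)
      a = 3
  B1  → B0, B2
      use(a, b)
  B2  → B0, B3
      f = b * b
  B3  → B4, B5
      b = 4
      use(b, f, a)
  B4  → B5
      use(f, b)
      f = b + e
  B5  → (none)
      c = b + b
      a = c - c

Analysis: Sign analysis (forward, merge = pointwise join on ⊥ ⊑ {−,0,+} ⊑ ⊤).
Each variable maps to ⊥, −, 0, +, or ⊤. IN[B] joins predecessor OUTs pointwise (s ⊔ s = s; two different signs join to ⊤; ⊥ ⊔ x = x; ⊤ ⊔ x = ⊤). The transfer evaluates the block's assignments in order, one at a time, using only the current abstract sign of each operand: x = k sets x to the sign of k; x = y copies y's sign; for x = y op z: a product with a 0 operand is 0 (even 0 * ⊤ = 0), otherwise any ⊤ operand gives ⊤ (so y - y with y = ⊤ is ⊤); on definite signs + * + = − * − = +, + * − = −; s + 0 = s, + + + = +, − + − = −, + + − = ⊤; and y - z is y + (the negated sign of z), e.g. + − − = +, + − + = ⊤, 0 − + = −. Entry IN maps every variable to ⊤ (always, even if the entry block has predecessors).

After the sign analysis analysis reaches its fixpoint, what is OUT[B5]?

Fixpoint table:
  B0:  IN=(all ⊤)  OUT={a:+, b:+; rest ⊤}
  B1:  IN={a:+, b:+; rest ⊤}  OUT={a:+, b:+; rest ⊤}
  B2:  IN={a:+, b:+; rest ⊤}  OUT={a:+, b:+, f:+; rest ⊤}
  B3:  IN={a:+, b:+, f:+; rest ⊤}  OUT={a:+, b:+, f:+; rest ⊤}
  B4:  IN={a:+, b:+, f:+; rest ⊤}  OUT={a:+, b:+; rest ⊤}
  B5:  IN={a:+, b:+; rest ⊤}  OUT={b:+, c:+; rest ⊤}

Merge at B5: IN[B5] = OUT[B3] ⊔ OUT[B4] = {a: +, b: +, c: ⊤, d: ⊤, e: ⊤, f: ⊤}
Applying B5's transfer function to that IN value gives OUT[B5] (row B5 above).

Answer: {a: ⊤, b: +, c: +, d: ⊤, e: ⊤, f: ⊤}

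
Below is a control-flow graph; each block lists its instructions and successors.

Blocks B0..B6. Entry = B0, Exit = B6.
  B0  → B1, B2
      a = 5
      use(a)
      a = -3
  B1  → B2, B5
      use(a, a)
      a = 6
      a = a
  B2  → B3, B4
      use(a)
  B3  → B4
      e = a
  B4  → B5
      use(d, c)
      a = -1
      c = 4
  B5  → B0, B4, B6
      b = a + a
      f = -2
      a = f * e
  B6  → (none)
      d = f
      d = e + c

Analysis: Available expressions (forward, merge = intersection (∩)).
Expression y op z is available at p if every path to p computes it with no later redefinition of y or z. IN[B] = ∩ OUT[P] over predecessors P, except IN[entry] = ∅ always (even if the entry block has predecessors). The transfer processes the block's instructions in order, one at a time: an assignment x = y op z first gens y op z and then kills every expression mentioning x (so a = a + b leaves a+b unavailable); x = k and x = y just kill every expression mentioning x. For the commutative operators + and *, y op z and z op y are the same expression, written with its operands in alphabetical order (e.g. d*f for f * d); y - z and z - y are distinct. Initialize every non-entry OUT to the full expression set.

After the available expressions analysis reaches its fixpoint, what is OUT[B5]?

Fixpoint table:
  B0:  IN={}  OUT={}
  B1:  IN={}  OUT={}
  B2:  IN={}  OUT={}
  B3:  IN={}  OUT={}
  B4:  IN={}  OUT={}
  B5:  IN={}  OUT={e*f}
  B6:  IN={e*f}  OUT={c+e, e*f}

Merge at B5: IN[B5] = OUT[B1] ∩ OUT[B4] = {}
Applying B5's transfer function to that IN value gives OUT[B5] (row B5 above).

Answer: {e*f}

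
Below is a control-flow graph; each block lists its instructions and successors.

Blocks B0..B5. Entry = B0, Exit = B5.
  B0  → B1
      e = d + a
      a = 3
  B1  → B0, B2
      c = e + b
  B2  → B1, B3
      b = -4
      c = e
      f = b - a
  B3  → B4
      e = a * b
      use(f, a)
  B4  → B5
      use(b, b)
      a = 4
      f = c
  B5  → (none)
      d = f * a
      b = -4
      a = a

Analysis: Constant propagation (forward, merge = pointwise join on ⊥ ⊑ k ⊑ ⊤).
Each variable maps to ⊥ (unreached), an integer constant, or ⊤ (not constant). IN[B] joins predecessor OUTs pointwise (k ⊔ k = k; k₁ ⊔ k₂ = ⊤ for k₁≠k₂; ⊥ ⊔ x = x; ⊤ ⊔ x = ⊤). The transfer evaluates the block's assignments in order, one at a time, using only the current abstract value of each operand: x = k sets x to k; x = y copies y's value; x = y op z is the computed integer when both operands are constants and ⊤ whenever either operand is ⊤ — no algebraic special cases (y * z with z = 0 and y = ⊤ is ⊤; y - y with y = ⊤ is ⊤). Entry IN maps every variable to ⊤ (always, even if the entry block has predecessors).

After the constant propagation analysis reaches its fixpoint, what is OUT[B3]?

Answer: {a: 3, b: -4, c: ⊤, d: ⊤, e: -12, f: -7}

Working:
Fixpoint table:
  B0:   IN=(all ⊤)   OUT={a:3; rest ⊤}
  B1:   IN={a:3; rest ⊤}   OUT={a:3; rest ⊤}
  B2:   IN={a:3; rest ⊤}   OUT={a:3, b:-4, f:-7; rest ⊤}
  B3:   IN={a:3, b:-4, f:-7; rest ⊤}   OUT={a:3, b:-4, e:-12, f:-7; rest ⊤}
  B4:   IN={a:3, b:-4, e:-12, f:-7; rest ⊤}   OUT={a:4, b:-4, e:-12; rest ⊤}
  B5:   IN={a:4, b:-4, e:-12; rest ⊤}   OUT={a:4, b:-4, e:-12; rest ⊤}

Merge at B3: IN[B3] = OUT[B2] = {a: 3, b: -4, c: ⊤, d: ⊤, e: ⊤, f: -7}
Applying B3's transfer function to that IN value gives OUT[B3] (row B3 above).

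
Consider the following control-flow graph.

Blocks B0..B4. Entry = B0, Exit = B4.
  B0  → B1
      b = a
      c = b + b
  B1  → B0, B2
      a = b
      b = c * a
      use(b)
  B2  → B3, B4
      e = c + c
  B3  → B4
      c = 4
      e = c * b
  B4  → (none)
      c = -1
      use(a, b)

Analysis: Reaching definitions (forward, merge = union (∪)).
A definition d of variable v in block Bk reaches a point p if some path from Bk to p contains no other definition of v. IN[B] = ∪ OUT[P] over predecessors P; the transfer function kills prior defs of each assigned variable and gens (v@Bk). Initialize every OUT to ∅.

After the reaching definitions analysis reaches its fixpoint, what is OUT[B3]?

Per-block solution:
  B0:   IN={a@B1, b@B1, c@B0}   OUT={a@B1, b@B0, c@B0}
  B1:   IN={a@B1, b@B0, c@B0}   OUT={a@B1, b@B1, c@B0}
  B2:   IN={a@B1, b@B1, c@B0}   OUT={a@B1, b@B1, c@B0, e@B2}
  B3:   IN={a@B1, b@B1, c@B0, e@B2}   OUT={a@B1, b@B1, c@B3, e@B3}
  B4:   IN={a@B1, b@B1, c@B0, c@B3, e@B2, e@B3}   OUT={a@B1, b@B1, c@B4, e@B2, e@B3}

Merge at B3: IN[B3] = OUT[B2] = {a@B1, b@B1, c@B0, e@B2}
Applying B3's transfer function to that IN value gives OUT[B3] (row B3 above).

Answer: {a@B1, b@B1, c@B3, e@B3}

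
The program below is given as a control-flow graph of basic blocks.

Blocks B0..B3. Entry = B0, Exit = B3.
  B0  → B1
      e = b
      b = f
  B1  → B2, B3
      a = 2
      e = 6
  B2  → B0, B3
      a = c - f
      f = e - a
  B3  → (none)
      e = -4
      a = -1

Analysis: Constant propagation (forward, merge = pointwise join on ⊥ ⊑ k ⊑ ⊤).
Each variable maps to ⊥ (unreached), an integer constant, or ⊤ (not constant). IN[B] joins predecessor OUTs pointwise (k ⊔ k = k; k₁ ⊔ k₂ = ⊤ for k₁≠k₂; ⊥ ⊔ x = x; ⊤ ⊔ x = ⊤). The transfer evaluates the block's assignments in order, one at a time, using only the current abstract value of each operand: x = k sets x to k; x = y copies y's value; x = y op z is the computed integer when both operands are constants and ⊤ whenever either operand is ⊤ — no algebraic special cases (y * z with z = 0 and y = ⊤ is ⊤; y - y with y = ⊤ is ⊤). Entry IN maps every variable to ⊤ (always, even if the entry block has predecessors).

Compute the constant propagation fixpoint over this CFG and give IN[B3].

Per-block solution:
  B0:  IN=(all ⊤)  OUT=(all ⊤)
  B1:  IN=(all ⊤)  OUT={a:2, e:6; rest ⊤}
  B2:  IN={a:2, e:6; rest ⊤}  OUT={e:6; rest ⊤}
  B3:  IN={e:6; rest ⊤}  OUT={a:-1, e:-4; rest ⊤}

Merge at B3: IN[B3] = OUT[B1] ⊔ OUT[B2] = {a: ⊤, b: ⊤, c: ⊤, d: ⊤, e: 6, f: ⊤}

Answer: {a: ⊤, b: ⊤, c: ⊤, d: ⊤, e: 6, f: ⊤}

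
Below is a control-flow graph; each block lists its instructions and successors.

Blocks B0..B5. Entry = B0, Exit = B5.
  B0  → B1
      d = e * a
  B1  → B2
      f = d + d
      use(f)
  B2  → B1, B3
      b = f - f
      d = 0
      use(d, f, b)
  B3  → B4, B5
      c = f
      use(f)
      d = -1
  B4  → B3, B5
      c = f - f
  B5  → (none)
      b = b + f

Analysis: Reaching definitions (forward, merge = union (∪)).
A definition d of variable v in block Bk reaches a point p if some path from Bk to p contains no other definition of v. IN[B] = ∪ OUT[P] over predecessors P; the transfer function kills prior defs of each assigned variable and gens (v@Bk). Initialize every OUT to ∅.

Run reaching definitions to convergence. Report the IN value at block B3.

Answer: {b@B2, c@B4, d@B2, d@B3, f@B1}

Derivation:
Per-block solution:
  B0: | IN={} | OUT={d@B0}
  B1: | IN={b@B2, d@B0, d@B2, f@B1} | OUT={b@B2, d@B0, d@B2, f@B1}
  B2: | IN={b@B2, d@B0, d@B2, f@B1} | OUT={b@B2, d@B2, f@B1}
  B3: | IN={b@B2, c@B4, d@B2, d@B3, f@B1} | OUT={b@B2, c@B3, d@B3, f@B1}
  B4: | IN={b@B2, c@B3, d@B3, f@B1} | OUT={b@B2, c@B4, d@B3, f@B1}
  B5: | IN={b@B2, c@B3, c@B4, d@B3, f@B1} | OUT={b@B5, c@B3, c@B4, d@B3, f@B1}

Merge at B3: IN[B3] = OUT[B2] ⊔ OUT[B4] = {b@B2, c@B4, d@B2, d@B3, f@B1}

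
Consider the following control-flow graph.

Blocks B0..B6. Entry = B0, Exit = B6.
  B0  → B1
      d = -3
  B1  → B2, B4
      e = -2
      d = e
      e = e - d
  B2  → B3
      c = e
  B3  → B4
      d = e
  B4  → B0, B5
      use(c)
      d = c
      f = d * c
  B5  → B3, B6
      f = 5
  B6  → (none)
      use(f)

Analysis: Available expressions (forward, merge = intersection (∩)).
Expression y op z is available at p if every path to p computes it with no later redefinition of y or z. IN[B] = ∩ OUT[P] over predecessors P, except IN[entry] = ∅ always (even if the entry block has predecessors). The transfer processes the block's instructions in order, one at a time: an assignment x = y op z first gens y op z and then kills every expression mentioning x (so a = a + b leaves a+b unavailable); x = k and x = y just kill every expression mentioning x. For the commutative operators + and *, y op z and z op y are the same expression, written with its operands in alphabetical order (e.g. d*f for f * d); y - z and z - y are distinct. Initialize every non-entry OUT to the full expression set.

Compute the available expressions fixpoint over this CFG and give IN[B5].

Answer: {c*d}

Derivation:
Fixpoint table:
  B0:  IN={}  OUT={}
  B1:  IN={}  OUT={}
  B2:  IN={}  OUT={}
  B3:  IN={}  OUT={}
  B4:  IN={}  OUT={c*d}
  B5:  IN={c*d}  OUT={c*d}
  B6:  IN={c*d}  OUT={c*d}

Merge at B5: IN[B5] = OUT[B4] = {c*d}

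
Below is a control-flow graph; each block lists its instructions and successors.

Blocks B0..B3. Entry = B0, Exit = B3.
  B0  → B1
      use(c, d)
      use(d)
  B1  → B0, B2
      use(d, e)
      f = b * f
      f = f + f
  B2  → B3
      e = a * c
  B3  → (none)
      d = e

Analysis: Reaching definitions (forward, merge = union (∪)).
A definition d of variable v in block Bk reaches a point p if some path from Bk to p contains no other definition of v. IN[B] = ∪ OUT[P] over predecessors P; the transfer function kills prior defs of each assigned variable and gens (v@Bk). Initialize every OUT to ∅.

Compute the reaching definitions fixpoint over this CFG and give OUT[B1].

Answer: {f@B1}

Trace:
Per-block solution:
  B0: | IN={f@B1} | OUT={f@B1}
  B1: | IN={f@B1} | OUT={f@B1}
  B2: | IN={f@B1} | OUT={e@B2, f@B1}
  B3: | IN={e@B2, f@B1} | OUT={d@B3, e@B2, f@B1}

Merge at B1: IN[B1] = OUT[B0] = {f@B1}
Applying B1's transfer function to that IN value gives OUT[B1] (row B1 above).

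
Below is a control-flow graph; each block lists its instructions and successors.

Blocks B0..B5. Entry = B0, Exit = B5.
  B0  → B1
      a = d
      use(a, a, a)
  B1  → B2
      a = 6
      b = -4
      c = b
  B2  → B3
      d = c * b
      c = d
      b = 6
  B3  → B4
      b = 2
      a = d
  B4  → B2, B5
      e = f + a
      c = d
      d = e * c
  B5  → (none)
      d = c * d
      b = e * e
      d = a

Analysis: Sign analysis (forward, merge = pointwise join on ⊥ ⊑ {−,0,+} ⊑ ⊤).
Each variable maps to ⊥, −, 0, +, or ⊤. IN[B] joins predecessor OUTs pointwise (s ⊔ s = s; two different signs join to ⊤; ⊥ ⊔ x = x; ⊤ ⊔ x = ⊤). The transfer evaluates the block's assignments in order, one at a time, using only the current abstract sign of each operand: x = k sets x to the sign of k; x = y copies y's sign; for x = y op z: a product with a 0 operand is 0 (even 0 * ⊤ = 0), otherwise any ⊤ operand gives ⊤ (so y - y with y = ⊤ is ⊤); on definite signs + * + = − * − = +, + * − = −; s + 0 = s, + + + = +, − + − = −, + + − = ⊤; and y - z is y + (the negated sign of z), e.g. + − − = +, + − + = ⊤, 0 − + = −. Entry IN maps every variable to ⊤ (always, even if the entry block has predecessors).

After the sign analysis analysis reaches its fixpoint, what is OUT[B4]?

Answer: {a: ⊤, b: +, c: ⊤, d: ⊤, e: ⊤, f: ⊤}

Derivation:
Per-block solution:
  B0:  IN=(all ⊤)  OUT=(all ⊤)
  B1:  IN=(all ⊤)  OUT={a:+, b:-, c:-; rest ⊤}
  B2:  IN=(all ⊤)  OUT={b:+; rest ⊤}
  B3:  IN={b:+; rest ⊤}  OUT={b:+; rest ⊤}
  B4:  IN={b:+; rest ⊤}  OUT={b:+; rest ⊤}
  B5:  IN={b:+; rest ⊤}  OUT=(all ⊤)

Merge at B4: IN[B4] = OUT[B3] = {a: ⊤, b: +, c: ⊤, d: ⊤, e: ⊤, f: ⊤}
Applying B4's transfer function to that IN value gives OUT[B4] (row B4 above).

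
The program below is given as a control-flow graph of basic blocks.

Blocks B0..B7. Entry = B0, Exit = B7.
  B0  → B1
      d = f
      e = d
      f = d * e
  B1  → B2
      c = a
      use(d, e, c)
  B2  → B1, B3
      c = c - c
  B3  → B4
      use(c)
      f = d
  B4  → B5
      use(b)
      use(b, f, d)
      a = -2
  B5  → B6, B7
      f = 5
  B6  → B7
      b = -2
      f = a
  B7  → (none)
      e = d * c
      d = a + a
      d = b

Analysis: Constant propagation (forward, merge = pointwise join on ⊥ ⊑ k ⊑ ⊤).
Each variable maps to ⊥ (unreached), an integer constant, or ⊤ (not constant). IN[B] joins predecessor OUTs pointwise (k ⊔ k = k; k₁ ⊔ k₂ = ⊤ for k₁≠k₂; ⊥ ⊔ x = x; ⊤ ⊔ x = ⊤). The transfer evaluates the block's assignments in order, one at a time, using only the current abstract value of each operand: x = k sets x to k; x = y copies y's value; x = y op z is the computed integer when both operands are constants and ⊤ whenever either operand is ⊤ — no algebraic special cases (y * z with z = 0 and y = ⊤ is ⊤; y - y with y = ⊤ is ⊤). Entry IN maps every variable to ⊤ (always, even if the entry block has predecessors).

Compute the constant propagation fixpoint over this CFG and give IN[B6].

Converged values:
  B0:   IN=(all ⊤)   OUT=(all ⊤)
  B1:   IN=(all ⊤)   OUT=(all ⊤)
  B2:   IN=(all ⊤)   OUT=(all ⊤)
  B3:   IN=(all ⊤)   OUT=(all ⊤)
  B4:   IN=(all ⊤)   OUT={a:-2; rest ⊤}
  B5:   IN={a:-2; rest ⊤}   OUT={a:-2, f:5; rest ⊤}
  B6:   IN={a:-2, f:5; rest ⊤}   OUT={a:-2, b:-2, f:-2; rest ⊤}
  B7:   IN={a:-2; rest ⊤}   OUT={a:-2; rest ⊤}

Merge at B6: IN[B6] = OUT[B5] = {a: -2, b: ⊤, c: ⊤, d: ⊤, e: ⊤, f: 5}

Answer: {a: -2, b: ⊤, c: ⊤, d: ⊤, e: ⊤, f: 5}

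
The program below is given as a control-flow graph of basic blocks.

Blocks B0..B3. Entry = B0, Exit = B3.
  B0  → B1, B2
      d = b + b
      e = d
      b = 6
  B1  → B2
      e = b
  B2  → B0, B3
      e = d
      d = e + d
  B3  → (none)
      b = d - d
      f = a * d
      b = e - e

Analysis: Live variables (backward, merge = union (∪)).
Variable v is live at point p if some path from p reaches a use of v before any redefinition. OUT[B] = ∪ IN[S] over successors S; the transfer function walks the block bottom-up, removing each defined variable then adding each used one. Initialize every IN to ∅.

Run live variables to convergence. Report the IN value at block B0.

Answer: {a, b}

Trace:
Converged values:
  B0:   IN={a, b}   OUT={a, b, d}
  B1:   IN={a, b, d}   OUT={a, b, d}
  B2:   IN={a, b, d}   OUT={a, b, d, e}
  B3:   IN={a, d, e}   OUT={}

Merge at B0: OUT[B0] = IN[B1] ⊔ IN[B2] = {a, b, d}
Applying B0's transfer function to that OUT value gives IN[B0] (row B0 above).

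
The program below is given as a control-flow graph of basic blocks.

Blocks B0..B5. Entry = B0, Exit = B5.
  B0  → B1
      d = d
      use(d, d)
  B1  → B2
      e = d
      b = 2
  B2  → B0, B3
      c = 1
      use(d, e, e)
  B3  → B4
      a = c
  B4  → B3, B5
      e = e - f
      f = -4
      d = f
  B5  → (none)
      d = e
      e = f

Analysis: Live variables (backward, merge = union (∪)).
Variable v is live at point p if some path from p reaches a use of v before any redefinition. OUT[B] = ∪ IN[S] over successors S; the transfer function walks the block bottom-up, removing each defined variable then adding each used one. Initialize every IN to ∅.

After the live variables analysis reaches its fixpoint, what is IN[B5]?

Converged values:
  B0:   IN={d, f}   OUT={d, f}
  B1:   IN={d, f}   OUT={d, e, f}
  B2:   IN={d, e, f}   OUT={c, d, e, f}
  B3:   IN={c, e, f}   OUT={c, e, f}
  B4:   IN={c, e, f}   OUT={c, e, f}
  B5:   IN={e, f}   OUT={}

B5 is the boundary node: OUT[B5] = {}
Applying B5's transfer function to that OUT value gives IN[B5] (row B5 above).

Answer: {e, f}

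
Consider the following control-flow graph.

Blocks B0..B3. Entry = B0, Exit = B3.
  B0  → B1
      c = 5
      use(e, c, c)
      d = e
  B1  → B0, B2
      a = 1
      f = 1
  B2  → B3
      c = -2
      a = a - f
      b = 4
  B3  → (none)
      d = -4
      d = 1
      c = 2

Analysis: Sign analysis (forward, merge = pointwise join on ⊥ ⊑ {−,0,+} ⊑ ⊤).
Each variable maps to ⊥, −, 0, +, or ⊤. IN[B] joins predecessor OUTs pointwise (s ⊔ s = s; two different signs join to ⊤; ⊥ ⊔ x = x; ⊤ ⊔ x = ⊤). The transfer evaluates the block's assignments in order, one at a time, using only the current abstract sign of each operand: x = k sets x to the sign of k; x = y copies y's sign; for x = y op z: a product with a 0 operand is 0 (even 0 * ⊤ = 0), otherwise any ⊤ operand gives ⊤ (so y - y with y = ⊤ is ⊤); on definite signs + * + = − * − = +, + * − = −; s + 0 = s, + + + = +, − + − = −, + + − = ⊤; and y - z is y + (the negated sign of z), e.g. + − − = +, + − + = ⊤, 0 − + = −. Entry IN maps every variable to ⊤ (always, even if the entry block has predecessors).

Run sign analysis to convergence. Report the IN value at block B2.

Converged values:
  B0:  IN=(all ⊤)  OUT={c:+; rest ⊤}
  B1:  IN={c:+; rest ⊤}  OUT={a:+, c:+, f:+; rest ⊤}
  B2:  IN={a:+, c:+, f:+; rest ⊤}  OUT={b:+, c:-, f:+; rest ⊤}
  B3:  IN={b:+, c:-, f:+; rest ⊤}  OUT={b:+, c:+, d:+, f:+; rest ⊤}

Merge at B2: IN[B2] = OUT[B1] = {a: +, b: ⊤, c: +, d: ⊤, e: ⊤, f: +}

Answer: {a: +, b: ⊤, c: +, d: ⊤, e: ⊤, f: +}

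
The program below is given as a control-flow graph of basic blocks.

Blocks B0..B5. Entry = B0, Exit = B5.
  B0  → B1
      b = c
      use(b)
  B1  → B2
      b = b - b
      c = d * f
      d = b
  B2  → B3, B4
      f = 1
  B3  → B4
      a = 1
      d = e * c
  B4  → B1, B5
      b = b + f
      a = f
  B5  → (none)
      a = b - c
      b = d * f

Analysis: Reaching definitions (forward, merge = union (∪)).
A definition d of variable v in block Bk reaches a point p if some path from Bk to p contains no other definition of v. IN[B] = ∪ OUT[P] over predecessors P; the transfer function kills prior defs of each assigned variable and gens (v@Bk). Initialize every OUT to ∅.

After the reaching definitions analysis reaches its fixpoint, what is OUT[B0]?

Converged values:
  B0:  IN={}  OUT={b@B0}
  B1:  IN={a@B4, b@B0, b@B4, c@B1, d@B1, d@B3, f@B2}  OUT={a@B4, b@B1, c@B1, d@B1, f@B2}
  B2:  IN={a@B4, b@B1, c@B1, d@B1, f@B2}  OUT={a@B4, b@B1, c@B1, d@B1, f@B2}
  B3:  IN={a@B4, b@B1, c@B1, d@B1, f@B2}  OUT={a@B3, b@B1, c@B1, d@B3, f@B2}
  B4:  IN={a@B3, a@B4, b@B1, c@B1, d@B1, d@B3, f@B2}  OUT={a@B4, b@B4, c@B1, d@B1, d@B3, f@B2}
  B5:  IN={a@B4, b@B4, c@B1, d@B1, d@B3, f@B2}  OUT={a@B5, b@B5, c@B1, d@B1, d@B3, f@B2}

B0 is the boundary node: IN[B0] = {}
Applying B0's transfer function to that IN value gives OUT[B0] (row B0 above).

Answer: {b@B0}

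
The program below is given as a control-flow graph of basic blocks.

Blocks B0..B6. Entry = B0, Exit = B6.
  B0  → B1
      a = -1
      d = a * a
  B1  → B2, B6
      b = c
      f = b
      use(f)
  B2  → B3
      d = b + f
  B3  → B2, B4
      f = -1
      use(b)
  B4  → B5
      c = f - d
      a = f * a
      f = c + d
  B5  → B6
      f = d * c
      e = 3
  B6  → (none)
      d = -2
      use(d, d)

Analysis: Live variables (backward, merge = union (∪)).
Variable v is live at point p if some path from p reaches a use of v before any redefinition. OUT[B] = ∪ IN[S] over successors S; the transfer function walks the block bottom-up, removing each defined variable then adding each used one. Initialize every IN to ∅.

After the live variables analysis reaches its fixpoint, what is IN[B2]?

Converged values:
  B0:  IN={c}  OUT={a, c}
  B1:  IN={a, c}  OUT={a, b, f}
  B2:  IN={a, b, f}  OUT={a, b, d}
  B3:  IN={a, b, d}  OUT={a, b, d, f}
  B4:  IN={a, d, f}  OUT={c, d}
  B5:  IN={c, d}  OUT={}
  B6:  IN={}  OUT={}

Merge at B2: OUT[B2] = IN[B3] = {a, b, d}
Applying B2's transfer function to that OUT value gives IN[B2] (row B2 above).

Answer: {a, b, f}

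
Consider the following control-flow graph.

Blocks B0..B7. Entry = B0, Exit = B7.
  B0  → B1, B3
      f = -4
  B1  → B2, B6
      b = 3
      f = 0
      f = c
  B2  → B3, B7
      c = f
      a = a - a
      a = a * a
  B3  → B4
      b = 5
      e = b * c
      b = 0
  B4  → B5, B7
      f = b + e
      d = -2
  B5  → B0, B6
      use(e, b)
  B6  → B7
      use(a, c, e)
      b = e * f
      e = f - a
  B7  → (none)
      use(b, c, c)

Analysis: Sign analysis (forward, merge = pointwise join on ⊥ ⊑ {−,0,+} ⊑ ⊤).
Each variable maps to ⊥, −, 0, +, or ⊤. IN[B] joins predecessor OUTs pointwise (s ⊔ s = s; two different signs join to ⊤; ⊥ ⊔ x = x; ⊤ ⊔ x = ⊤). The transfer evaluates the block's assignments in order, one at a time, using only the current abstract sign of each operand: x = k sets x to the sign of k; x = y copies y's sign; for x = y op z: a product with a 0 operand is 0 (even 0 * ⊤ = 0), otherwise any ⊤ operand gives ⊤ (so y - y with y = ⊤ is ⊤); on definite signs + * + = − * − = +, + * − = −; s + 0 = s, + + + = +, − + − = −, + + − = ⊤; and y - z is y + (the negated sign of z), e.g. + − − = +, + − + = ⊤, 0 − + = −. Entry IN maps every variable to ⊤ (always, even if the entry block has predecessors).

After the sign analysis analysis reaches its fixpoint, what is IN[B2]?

Answer: {a: ⊤, b: +, c: ⊤, d: ⊤, e: ⊤, f: ⊤}

Derivation:
Per-block solution:
  B0:  IN=(all ⊤)  OUT={f:-; rest ⊤}
  B1:  IN={f:-; rest ⊤}  OUT={b:+; rest ⊤}
  B2:  IN={b:+; rest ⊤}  OUT={b:+; rest ⊤}
  B3:  IN=(all ⊤)  OUT={b:0; rest ⊤}
  B4:  IN={b:0; rest ⊤}  OUT={b:0, d:-; rest ⊤}
  B5:  IN={b:0, d:-; rest ⊤}  OUT={b:0, d:-; rest ⊤}
  B6:  IN=(all ⊤)  OUT=(all ⊤)
  B7:  IN=(all ⊤)  OUT=(all ⊤)

Merge at B2: IN[B2] = OUT[B1] = {a: ⊤, b: +, c: ⊤, d: ⊤, e: ⊤, f: ⊤}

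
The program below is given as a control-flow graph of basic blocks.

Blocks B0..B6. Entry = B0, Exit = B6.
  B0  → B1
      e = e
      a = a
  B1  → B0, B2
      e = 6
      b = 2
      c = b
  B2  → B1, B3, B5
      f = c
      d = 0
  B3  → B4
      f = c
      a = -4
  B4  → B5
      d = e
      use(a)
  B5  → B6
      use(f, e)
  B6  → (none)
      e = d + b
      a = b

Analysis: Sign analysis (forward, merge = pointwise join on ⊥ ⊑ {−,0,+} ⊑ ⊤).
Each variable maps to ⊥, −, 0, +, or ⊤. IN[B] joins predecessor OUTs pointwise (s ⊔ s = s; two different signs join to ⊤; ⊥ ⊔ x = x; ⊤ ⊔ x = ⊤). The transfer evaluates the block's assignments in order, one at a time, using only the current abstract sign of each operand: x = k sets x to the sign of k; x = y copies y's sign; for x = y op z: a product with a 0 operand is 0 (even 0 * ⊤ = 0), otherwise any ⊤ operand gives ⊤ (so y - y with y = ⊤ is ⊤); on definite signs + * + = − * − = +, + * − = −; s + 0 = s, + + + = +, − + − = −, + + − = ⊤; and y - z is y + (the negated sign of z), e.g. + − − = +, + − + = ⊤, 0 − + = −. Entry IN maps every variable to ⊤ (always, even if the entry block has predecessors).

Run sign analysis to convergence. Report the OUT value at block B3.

Per-block solution:
  B0:  IN=(all ⊤)  OUT=(all ⊤)
  B1:  IN=(all ⊤)  OUT={b:+, c:+, e:+; rest ⊤}
  B2:  IN={b:+, c:+, e:+; rest ⊤}  OUT={b:+, c:+, d:0, e:+, f:+; rest ⊤}
  B3:  IN={b:+, c:+, d:0, e:+, f:+; rest ⊤}  OUT={a:-, b:+, c:+, d:0, e:+, f:+; rest ⊤}
  B4:  IN={a:-, b:+, c:+, d:0, e:+, f:+; rest ⊤}  OUT={a:-, b:+, c:+, d:+, e:+, f:+; rest ⊤}
  B5:  IN={b:+, c:+, e:+, f:+; rest ⊤}  OUT={b:+, c:+, e:+, f:+; rest ⊤}
  B6:  IN={b:+, c:+, e:+, f:+; rest ⊤}  OUT={a:+, b:+, c:+, f:+; rest ⊤}

Merge at B3: IN[B3] = OUT[B2] = {a: ⊤, b: +, c: +, d: 0, e: +, f: +}
Applying B3's transfer function to that IN value gives OUT[B3] (row B3 above).

Answer: {a: -, b: +, c: +, d: 0, e: +, f: +}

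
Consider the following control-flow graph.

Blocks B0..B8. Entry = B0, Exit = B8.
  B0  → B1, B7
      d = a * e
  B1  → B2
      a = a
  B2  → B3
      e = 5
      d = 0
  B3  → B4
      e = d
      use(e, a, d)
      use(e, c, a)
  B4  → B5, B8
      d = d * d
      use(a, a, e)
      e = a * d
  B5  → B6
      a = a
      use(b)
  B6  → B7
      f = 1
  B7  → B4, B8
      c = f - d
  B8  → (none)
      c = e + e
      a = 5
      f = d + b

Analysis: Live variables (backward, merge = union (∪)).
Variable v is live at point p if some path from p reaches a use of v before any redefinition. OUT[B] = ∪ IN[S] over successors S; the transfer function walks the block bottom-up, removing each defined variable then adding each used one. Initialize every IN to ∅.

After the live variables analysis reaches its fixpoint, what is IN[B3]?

Fixpoint table:
  B0:   IN={a, b, c, e, f}   OUT={a, b, c, d, e, f}
  B1:   IN={a, b, c}   OUT={a, b, c}
  B2:   IN={a, b, c}   OUT={a, b, c, d}
  B3:   IN={a, b, c, d}   OUT={a, b, d, e}
  B4:   IN={a, b, d, e}   OUT={a, b, d, e}
  B5:   IN={a, b, d, e}   OUT={a, b, d, e}
  B6:   IN={a, b, d, e}   OUT={a, b, d, e, f}
  B7:   IN={a, b, d, e, f}   OUT={a, b, d, e}
  B8:   IN={b, d, e}   OUT={}

Merge at B3: OUT[B3] = IN[B4] = {a, b, d, e}
Applying B3's transfer function to that OUT value gives IN[B3] (row B3 above).

Answer: {a, b, c, d}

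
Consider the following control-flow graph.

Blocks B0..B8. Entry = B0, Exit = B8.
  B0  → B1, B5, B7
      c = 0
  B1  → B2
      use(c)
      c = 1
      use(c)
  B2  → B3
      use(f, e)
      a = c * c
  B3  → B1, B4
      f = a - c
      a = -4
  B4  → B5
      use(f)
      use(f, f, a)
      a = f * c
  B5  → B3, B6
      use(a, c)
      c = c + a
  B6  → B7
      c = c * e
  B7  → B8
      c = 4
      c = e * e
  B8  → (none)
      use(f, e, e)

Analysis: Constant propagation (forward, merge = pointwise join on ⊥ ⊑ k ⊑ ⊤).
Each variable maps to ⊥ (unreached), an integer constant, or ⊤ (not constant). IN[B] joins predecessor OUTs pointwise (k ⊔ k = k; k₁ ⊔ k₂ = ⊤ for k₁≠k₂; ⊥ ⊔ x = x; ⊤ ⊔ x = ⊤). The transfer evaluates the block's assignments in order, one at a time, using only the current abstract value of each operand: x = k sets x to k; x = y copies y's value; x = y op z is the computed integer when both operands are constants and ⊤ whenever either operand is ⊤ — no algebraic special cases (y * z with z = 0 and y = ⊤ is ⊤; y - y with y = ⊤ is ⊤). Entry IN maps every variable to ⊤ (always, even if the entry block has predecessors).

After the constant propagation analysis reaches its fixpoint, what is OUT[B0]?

Answer: {a: ⊤, b: ⊤, c: 0, d: ⊤, e: ⊤, f: ⊤}

Derivation:
Converged values:
  B0:  IN=(all ⊤)  OUT={c:0; rest ⊤}
  B1:  IN=(all ⊤)  OUT={c:1; rest ⊤}
  B2:  IN={c:1; rest ⊤}  OUT={a:1, c:1; rest ⊤}
  B3:  IN=(all ⊤)  OUT={a:-4; rest ⊤}
  B4:  IN={a:-4; rest ⊤}  OUT=(all ⊤)
  B5:  IN=(all ⊤)  OUT=(all ⊤)
  B6:  IN=(all ⊤)  OUT=(all ⊤)
  B7:  IN=(all ⊤)  OUT=(all ⊤)
  B8:  IN=(all ⊤)  OUT=(all ⊤)

B0 is the boundary node: IN[B0] = {a: ⊤, b: ⊤, c: ⊤, d: ⊤, e: ⊤, f: ⊤}
Applying B0's transfer function to that IN value gives OUT[B0] (row B0 above).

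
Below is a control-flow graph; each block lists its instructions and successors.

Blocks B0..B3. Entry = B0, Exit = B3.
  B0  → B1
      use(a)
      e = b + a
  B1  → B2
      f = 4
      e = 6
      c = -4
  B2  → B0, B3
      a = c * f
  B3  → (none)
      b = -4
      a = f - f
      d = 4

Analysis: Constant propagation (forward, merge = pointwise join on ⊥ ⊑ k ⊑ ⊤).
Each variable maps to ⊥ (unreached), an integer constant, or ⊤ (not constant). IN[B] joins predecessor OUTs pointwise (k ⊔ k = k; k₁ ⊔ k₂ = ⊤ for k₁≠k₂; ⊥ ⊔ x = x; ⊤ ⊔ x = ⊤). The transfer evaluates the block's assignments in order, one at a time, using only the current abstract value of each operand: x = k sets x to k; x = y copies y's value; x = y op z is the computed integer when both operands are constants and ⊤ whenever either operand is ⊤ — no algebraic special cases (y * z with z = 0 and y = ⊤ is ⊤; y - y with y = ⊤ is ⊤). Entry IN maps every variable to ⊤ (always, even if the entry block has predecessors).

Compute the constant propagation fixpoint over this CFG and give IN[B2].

Per-block solution:
  B0: | IN=(all ⊤) | OUT=(all ⊤)
  B1: | IN=(all ⊤) | OUT={c:-4, e:6, f:4; rest ⊤}
  B2: | IN={c:-4, e:6, f:4; rest ⊤} | OUT={a:-16, c:-4, e:6, f:4; rest ⊤}
  B3: | IN={a:-16, c:-4, e:6, f:4; rest ⊤} | OUT={a:0, b:-4, c:-4, d:4, e:6, f:4; rest ⊤}

Merge at B2: IN[B2] = OUT[B1] = {a: ⊤, b: ⊤, c: -4, d: ⊤, e: 6, f: 4}

Answer: {a: ⊤, b: ⊤, c: -4, d: ⊤, e: 6, f: 4}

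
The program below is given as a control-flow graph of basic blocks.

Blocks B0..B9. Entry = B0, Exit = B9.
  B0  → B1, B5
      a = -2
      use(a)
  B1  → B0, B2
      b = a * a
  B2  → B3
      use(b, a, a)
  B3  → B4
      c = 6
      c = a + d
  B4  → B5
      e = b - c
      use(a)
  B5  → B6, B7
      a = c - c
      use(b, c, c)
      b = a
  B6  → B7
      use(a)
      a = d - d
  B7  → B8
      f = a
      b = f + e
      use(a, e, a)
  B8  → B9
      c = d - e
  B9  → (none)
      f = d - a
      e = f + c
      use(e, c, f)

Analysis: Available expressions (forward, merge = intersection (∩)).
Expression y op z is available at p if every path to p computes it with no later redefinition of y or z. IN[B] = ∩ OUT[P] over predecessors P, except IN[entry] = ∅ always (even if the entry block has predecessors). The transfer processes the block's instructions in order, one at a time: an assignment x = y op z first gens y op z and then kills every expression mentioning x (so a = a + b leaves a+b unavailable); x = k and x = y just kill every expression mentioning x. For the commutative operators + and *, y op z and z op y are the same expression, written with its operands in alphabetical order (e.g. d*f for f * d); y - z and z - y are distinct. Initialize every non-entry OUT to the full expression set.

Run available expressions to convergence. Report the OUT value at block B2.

Per-block solution:
  B0:   IN={}   OUT={}
  B1:   IN={}   OUT={a*a}
  B2:   IN={a*a}   OUT={a*a}
  B3:   IN={a*a}   OUT={a*a, a+d}
  B4:   IN={a*a, a+d}   OUT={a*a, a+d, b-c}
  B5:   IN={}   OUT={c-c}
  B6:   IN={c-c}   OUT={c-c, d-d}
  B7:   IN={c-c}   OUT={c-c, e+f}
  B8:   IN={c-c, e+f}   OUT={d-e, e+f}
  B9:   IN={d-e, e+f}   OUT={c+f, d-a}

Merge at B2: IN[B2] = OUT[B1] = {a*a}
Applying B2's transfer function to that IN value gives OUT[B2] (row B2 above).

Answer: {a*a}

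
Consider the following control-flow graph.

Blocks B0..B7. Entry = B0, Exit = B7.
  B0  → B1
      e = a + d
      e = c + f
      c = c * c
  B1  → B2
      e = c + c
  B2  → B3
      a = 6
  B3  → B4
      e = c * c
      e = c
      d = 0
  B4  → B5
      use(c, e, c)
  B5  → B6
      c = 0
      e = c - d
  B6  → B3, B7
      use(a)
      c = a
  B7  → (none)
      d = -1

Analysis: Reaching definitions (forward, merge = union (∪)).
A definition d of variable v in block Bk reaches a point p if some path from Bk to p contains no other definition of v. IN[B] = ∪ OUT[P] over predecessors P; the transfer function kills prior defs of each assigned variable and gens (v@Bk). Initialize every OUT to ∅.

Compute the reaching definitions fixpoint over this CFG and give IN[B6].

Answer: {a@B2, c@B5, d@B3, e@B5}

Working:
Fixpoint table:
  B0:  IN={}  OUT={c@B0, e@B0}
  B1:  IN={c@B0, e@B0}  OUT={c@B0, e@B1}
  B2:  IN={c@B0, e@B1}  OUT={a@B2, c@B0, e@B1}
  B3:  IN={a@B2, c@B0, c@B6, d@B3, e@B1, e@B5}  OUT={a@B2, c@B0, c@B6, d@B3, e@B3}
  B4:  IN={a@B2, c@B0, c@B6, d@B3, e@B3}  OUT={a@B2, c@B0, c@B6, d@B3, e@B3}
  B5:  IN={a@B2, c@B0, c@B6, d@B3, e@B3}  OUT={a@B2, c@B5, d@B3, e@B5}
  B6:  IN={a@B2, c@B5, d@B3, e@B5}  OUT={a@B2, c@B6, d@B3, e@B5}
  B7:  IN={a@B2, c@B6, d@B3, e@B5}  OUT={a@B2, c@B6, d@B7, e@B5}

Merge at B6: IN[B6] = OUT[B5] = {a@B2, c@B5, d@B3, e@B5}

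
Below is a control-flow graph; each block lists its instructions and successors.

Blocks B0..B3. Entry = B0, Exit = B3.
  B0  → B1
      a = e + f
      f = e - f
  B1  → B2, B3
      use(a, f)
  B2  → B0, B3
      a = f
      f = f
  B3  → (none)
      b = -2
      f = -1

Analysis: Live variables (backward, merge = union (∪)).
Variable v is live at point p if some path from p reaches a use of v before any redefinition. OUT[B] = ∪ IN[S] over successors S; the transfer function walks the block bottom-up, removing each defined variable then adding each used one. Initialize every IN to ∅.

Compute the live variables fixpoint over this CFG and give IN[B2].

Answer: {e, f}

Trace:
Converged values:
  B0: | IN={e, f} | OUT={a, e, f}
  B1: | IN={a, e, f} | OUT={e, f}
  B2: | IN={e, f} | OUT={e, f}
  B3: | IN={} | OUT={}

Merge at B2: OUT[B2] = IN[B0] ⊔ IN[B3] = {e, f}
Applying B2's transfer function to that OUT value gives IN[B2] (row B2 above).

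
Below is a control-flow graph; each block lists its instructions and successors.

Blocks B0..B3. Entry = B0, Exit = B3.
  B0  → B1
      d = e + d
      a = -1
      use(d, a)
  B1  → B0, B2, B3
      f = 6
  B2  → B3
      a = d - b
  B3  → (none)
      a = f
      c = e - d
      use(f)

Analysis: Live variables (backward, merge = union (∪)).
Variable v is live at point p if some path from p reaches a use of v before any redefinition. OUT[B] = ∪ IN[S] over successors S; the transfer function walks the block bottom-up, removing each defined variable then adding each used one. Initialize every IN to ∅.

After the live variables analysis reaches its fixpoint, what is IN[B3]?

Fixpoint table:
  B0:  IN={b, d, e}  OUT={b, d, e}
  B1:  IN={b, d, e}  OUT={b, d, e, f}
  B2:  IN={b, d, e, f}  OUT={d, e, f}
  B3:  IN={d, e, f}  OUT={}

B3 is the boundary node: OUT[B3] = {}
Applying B3's transfer function to that OUT value gives IN[B3] (row B3 above).

Answer: {d, e, f}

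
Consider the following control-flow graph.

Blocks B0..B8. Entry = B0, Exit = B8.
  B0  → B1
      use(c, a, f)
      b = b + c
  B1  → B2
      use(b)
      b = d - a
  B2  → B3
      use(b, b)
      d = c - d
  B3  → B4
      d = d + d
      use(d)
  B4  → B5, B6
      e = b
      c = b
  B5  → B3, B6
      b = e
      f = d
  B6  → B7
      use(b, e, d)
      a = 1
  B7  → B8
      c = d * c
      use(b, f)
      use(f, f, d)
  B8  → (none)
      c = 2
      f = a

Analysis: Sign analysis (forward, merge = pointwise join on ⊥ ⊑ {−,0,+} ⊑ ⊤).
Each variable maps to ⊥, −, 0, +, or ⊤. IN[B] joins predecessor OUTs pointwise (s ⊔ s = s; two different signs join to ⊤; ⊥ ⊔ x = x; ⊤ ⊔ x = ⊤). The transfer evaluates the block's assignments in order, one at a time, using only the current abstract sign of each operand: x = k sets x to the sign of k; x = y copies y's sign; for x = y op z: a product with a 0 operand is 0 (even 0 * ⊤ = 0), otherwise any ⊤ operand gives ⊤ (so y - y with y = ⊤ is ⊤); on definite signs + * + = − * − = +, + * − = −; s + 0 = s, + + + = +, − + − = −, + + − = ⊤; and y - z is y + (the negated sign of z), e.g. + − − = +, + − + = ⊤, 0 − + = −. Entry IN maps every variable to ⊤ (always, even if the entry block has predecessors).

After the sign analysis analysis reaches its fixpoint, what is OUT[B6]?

Answer: {a: +, b: ⊤, c: ⊤, d: ⊤, e: ⊤, f: ⊤}

Trace:
Converged values:
  B0: | IN=(all ⊤) | OUT=(all ⊤)
  B1: | IN=(all ⊤) | OUT=(all ⊤)
  B2: | IN=(all ⊤) | OUT=(all ⊤)
  B3: | IN=(all ⊤) | OUT=(all ⊤)
  B4: | IN=(all ⊤) | OUT=(all ⊤)
  B5: | IN=(all ⊤) | OUT=(all ⊤)
  B6: | IN=(all ⊤) | OUT={a:+; rest ⊤}
  B7: | IN={a:+; rest ⊤} | OUT={a:+; rest ⊤}
  B8: | IN={a:+; rest ⊤} | OUT={a:+, c:+, f:+; rest ⊤}

Merge at B6: IN[B6] = OUT[B4] ⊔ OUT[B5] = {a: ⊤, b: ⊤, c: ⊤, d: ⊤, e: ⊤, f: ⊤}
Applying B6's transfer function to that IN value gives OUT[B6] (row B6 above).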